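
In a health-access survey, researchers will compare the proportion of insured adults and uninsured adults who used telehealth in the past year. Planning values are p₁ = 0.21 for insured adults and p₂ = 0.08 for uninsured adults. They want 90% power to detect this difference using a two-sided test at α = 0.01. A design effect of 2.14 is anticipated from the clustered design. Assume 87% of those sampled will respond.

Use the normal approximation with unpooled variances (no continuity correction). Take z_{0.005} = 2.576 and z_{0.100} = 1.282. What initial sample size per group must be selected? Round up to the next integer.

n = 519 per group

n = (z_{α/2} + z_β)² · [p₁(1−p₁) + p₂(1−p₂)] / (p₁ − p₂)²
  = (2.576 + 1.282)² · (0.21·0.79 + 0.08·0.92) / (0.13)²
  = (3.858)² · (0.1659 + 0.0736) / 0.0169
  = 14.8842 · 0.2395 / 0.0169
  = 210.93
Design effect: 2.14 × 210.93 = 451.40.
Adjust for 87% response: 451.40 / 0.87 = 518.85.
Round up → n = 519 per group.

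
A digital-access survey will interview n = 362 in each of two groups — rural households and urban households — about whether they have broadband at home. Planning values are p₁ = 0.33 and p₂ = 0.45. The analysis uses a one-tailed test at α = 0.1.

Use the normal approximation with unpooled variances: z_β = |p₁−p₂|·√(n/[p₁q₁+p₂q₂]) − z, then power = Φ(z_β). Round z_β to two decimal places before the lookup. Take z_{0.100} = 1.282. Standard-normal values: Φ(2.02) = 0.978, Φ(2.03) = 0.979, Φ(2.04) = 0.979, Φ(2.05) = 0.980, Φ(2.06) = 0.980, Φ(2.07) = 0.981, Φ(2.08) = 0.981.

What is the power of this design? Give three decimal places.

z_β = |p₁−p₂|·√(n/[p₁q₁+p₂q₂]) − z_α
    = 0.12 · √(362/0.4686) − 1.282
    = 0.12 · 27.7941 − 1.282
    = 3.3353 − 1.282 = 2.0533 → 2.05
Power = Φ(2.05) = 0.980.

Power ≈ 0.980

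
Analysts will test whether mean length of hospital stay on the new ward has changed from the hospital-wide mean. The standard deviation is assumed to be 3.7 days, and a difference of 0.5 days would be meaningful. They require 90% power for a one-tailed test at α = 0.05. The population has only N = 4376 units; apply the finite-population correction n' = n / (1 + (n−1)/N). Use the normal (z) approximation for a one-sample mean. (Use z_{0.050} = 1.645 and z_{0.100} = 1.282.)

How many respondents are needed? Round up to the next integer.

n = (z_α + z_β)² · σ² / δ²
  = (1.645 + 1.282)² · 3.7² / 0.5²
  = 8.5673 · 13.69 / 0.25
  = 469.15
Finite-population correction (N = 4376): 469.15 / (1 + (469.15 − 1)/4376) = 423.81.
Round up → n = 424.

n = 424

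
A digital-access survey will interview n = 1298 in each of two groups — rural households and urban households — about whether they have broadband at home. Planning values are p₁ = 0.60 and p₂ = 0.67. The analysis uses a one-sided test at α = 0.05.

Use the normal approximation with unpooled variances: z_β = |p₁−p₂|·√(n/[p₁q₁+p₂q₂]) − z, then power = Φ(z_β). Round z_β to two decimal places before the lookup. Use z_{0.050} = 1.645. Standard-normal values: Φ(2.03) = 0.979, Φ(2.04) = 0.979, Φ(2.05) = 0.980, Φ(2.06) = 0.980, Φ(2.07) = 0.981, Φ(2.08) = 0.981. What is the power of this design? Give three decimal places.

Power ≈ 0.981

z_β = |p₁−p₂|·√(n/[p₁q₁+p₂q₂]) − z_α
    = 0.07 · √(1298/0.4611) − 1.645
    = 0.07 · 53.0566 − 1.645
    = 3.7140 − 1.645 = 2.0690 → 2.07
Power = Φ(2.07) = 0.981.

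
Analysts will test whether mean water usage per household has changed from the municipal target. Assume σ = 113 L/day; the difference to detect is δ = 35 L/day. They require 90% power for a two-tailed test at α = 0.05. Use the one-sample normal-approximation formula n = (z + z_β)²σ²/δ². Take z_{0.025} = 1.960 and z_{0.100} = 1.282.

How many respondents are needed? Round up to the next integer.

n = (z_{α/2} + z_β)² · σ² / δ²
  = (1.960 + 1.282)² · 113² / 35²
  = 10.5106 · 12769 / 1225
  = 109.56
Round up → n = 110.

n = 110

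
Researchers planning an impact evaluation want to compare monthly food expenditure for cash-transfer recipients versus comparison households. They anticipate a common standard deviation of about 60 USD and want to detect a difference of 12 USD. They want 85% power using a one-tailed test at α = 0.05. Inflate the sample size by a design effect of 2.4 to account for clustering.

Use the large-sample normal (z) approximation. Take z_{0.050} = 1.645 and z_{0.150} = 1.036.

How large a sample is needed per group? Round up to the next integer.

n = (z_α + z_β)² · (σ₁² + σ₂²) / δ²
  = (1.645 + 1.036)² · (2·60² = 7200) / 12²
  = 7.1878 · 7200 / 144
  = 359.39
Design effect: 2.4 × 359.39 = 862.53.
Round up → n = 863 per group.

n = 863 per group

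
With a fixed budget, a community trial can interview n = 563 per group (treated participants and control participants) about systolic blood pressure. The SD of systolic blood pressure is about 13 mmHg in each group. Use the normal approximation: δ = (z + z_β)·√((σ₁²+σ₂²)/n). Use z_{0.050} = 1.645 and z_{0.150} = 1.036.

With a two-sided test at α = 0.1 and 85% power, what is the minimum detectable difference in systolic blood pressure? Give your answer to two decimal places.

δ = (z_{α/2} + z_β) · √((σ₁²+σ₂²)/n)
  = (1.645 + 1.036) · √(338/563)
  = 2.681 · √0.60036
  = 2.681 · 0.7748
  = 2.0773

Minimum detectable difference ≈ 2.08 mmHg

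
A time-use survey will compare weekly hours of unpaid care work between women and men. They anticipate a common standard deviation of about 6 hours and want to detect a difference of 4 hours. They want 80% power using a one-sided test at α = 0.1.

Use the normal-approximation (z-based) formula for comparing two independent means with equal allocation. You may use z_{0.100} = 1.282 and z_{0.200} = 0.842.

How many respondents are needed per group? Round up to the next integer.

n = (z_α + z_β)² · (σ₁² + σ₂²) / δ²
  = (1.282 + 0.842)² · (2·6² = 72) / 4²
  = 4.5114 · 72 / 16
  = 20.30
Round up → n = 21 per group.

n = 21 per group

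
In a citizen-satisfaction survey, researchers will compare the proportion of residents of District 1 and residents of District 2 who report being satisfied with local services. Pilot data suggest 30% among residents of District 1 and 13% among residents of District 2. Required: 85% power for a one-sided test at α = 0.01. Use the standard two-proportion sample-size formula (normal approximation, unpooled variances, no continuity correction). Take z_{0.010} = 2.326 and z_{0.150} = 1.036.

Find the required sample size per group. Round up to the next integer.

n = 127 per group

n = (z_α + z_β)² · [p₁(1−p₁) + p₂(1−p₂)] / (p₁ − p₂)²
  = (2.326 + 1.036)² · (0.30·0.70 + 0.13·0.87) / (0.17)²
  = (3.362)² · (0.2100 + 0.1131) / 0.0289
  = 11.3030 · 0.3231 / 0.0289
  = 126.37
Round up → n = 127 per group.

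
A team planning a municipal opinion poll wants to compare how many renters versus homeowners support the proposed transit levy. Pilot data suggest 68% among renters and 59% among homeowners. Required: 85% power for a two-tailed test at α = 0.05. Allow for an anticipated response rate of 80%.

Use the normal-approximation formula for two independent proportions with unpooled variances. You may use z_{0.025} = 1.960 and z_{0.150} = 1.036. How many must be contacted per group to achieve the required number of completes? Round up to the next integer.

n = 637 per group

n = (z_{α/2} + z_β)² · [p₁(1−p₁) + p₂(1−p₂)] / (p₁ − p₂)²
  = (1.960 + 1.036)² · (0.68·0.32 + 0.59·0.41) / (0.09)²
  = (2.996)² · (0.2176 + 0.2419) / 0.0081
  = 8.9760 · 0.4595 / 0.0081
  = 509.19
Adjust for 80% response: 509.19 / 0.80 = 636.49.
Round up → n = 637 per group.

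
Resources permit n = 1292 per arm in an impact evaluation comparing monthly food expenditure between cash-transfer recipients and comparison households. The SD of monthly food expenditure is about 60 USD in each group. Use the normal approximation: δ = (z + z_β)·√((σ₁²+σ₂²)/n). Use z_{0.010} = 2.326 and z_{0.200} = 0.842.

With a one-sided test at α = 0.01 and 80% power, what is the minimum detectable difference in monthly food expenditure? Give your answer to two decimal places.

Minimum detectable difference ≈ 7.48 USD

δ = (z_α + z_β) · √((σ₁²+σ₂²)/n)
  = (2.326 + 0.842) · √(7200/1292)
  = 3.168 · √5.5728
  = 3.168 · 2.3607
  = 7.4786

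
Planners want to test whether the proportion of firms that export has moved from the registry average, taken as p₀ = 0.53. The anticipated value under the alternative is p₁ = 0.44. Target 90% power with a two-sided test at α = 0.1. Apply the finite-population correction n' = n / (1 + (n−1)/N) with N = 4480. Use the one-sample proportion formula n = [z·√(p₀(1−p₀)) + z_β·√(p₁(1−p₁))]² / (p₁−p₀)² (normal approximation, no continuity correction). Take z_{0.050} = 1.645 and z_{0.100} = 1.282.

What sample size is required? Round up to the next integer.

n = [z_{α/2}·√(p₀q₀) + z_β·√(p₁q₁)]² / (p₁ − p₀)²
  = [1.645·√(0.53·0.47) + 1.282·√(0.44·0.56)]² / (-0.09)²
  = [1.645·0.4991 + 1.282·0.4964]² / 0.0081
  = [1.4574]² / 0.0081
  = 262.22
Finite-population correction (N = 4480): 262.22 / (1 + (262.22 − 1)/4480) = 247.77.
Round up → n = 248.

n = 248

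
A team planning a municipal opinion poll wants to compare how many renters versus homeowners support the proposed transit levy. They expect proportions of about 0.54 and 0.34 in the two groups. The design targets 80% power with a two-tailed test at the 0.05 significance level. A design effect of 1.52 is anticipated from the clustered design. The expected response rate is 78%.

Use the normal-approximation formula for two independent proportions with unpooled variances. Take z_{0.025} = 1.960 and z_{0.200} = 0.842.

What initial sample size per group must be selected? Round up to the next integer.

n = (z_{α/2} + z_β)² · [p₁(1−p₁) + p₂(1−p₂)] / (p₁ − p₂)²
  = (1.960 + 0.842)² · (0.54·0.46 + 0.34·0.66) / (0.20)²
  = (2.802)² · (0.2484 + 0.2244) / 0.0400
  = 7.8512 · 0.4728 / 0.0400
  = 92.80
Design effect: 1.52 × 92.80 = 141.06.
Adjust for 78% response: 141.06 / 0.78 = 180.84.
Round up → n = 181 per group.

n = 181 per group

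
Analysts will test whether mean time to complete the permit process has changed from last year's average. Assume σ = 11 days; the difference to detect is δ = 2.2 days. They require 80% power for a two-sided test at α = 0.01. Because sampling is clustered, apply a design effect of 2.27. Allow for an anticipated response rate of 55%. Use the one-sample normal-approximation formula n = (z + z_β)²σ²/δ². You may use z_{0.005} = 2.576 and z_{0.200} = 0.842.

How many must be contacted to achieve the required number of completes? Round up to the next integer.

n = (z_{α/2} + z_β)² · σ² / δ²
  = (2.576 + 0.842)² · 11² / 2.2²
  = 11.6827 · 121 / 4.84
  = 292.07
Design effect: 2.27 × 292.07 = 662.99.
Adjust for 55% response: 662.99 / 0.55 = 1205.44.
Round up → n = 1206.

n = 1206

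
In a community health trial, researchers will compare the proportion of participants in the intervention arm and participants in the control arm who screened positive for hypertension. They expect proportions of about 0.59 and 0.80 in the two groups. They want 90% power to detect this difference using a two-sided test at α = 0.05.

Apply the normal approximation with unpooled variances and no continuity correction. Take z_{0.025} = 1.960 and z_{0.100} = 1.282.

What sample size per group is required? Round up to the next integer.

n = 96 per group

n = (z_{α/2} + z_β)² · [p₁(1−p₁) + p₂(1−p₂)] / (p₁ − p₂)²
  = (1.960 + 1.282)² · (0.59·0.41 + 0.80·0.20) / (-0.21)²
  = (3.242)² · (0.2419 + 0.1600) / 0.0441
  = 10.5106 · 0.4019 / 0.0441
  = 95.79
Round up → n = 96 per group.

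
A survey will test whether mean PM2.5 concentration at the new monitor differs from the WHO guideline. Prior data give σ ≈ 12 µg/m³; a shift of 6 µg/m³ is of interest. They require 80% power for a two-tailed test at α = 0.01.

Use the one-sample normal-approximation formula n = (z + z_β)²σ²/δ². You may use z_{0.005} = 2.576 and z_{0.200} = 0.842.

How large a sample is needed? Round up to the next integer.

n = (z_{α/2} + z_β)² · σ² / δ²
  = (2.576 + 0.842)² · 12² / 6²
  = 11.6827 · 144 / 36
  = 46.73
Round up → n = 47.

n = 47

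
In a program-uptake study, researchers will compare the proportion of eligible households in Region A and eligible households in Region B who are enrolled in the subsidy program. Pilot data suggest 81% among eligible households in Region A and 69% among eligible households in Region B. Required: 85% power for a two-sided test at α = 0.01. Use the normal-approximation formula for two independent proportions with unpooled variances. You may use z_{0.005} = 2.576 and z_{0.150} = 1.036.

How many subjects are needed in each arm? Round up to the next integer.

n = 334 per group

n = (z_{α/2} + z_β)² · [p₁(1−p₁) + p₂(1−p₂)] / (p₁ − p₂)²
  = (2.576 + 1.036)² · (0.81·0.19 + 0.69·0.31) / (0.12)²
  = (3.612)² · (0.1539 + 0.2139) / 0.0144
  = 13.0465 · 0.3678 / 0.0144
  = 333.23
Round up → n = 334 per group.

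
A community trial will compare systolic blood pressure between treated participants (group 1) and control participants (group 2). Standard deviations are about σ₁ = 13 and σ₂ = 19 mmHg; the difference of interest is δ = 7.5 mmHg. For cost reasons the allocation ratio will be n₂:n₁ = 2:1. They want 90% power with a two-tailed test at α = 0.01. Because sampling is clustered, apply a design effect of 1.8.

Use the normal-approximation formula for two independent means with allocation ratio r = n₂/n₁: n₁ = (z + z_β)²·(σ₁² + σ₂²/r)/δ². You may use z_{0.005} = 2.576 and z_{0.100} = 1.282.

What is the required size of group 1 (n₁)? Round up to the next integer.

n₁ = 167

n₁ = (z_{α/2} + z_β)² · (σ₁² + σ₂²/r) / δ²
   = (2.576 + 1.282)² · (13² + 19²/2) / 7.5²
   = 14.8842 · (169 + 180.5) / 56.25
   = 14.8842 · 349.5 / 56.25
   = 92.48
Design effect: 1.8 × 92.48 = 166.46.
Round up → n₁ = 167; n₂ = r·n₁ = 2 × 167 = 334.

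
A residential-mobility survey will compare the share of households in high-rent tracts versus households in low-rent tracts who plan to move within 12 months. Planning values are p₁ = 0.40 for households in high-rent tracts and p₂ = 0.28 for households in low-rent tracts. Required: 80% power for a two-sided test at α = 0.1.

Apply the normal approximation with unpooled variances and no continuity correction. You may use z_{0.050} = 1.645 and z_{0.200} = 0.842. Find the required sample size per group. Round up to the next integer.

n = 190 per group

n = (z_{α/2} + z_β)² · [p₁(1−p₁) + p₂(1−p₂)] / (p₁ − p₂)²
  = (1.645 + 0.842)² · (0.40·0.60 + 0.28·0.72) / (0.12)²
  = (2.487)² · (0.2400 + 0.2016) / 0.0144
  = 6.1852 · 0.4416 / 0.0144
  = 189.68
Round up → n = 190 per group.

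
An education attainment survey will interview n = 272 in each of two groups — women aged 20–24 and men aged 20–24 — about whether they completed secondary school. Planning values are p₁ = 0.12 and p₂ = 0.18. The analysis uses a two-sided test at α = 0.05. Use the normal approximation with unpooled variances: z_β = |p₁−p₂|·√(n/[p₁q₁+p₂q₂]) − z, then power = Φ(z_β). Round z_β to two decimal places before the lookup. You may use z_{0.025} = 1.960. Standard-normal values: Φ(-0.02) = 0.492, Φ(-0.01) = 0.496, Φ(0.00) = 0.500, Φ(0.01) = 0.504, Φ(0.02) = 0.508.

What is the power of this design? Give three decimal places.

z_β = |p₁−p₂|·√(n/[p₁q₁+p₂q₂]) − z_{α/2}
    = 0.06 · √(272/0.2532) − 1.960
    = 0.06 · 32.7757 − 1.960
    = 1.9665 − 1.960 = 0.0065 → 0.01
Power = Φ(0.01) = 0.504.

Power ≈ 0.504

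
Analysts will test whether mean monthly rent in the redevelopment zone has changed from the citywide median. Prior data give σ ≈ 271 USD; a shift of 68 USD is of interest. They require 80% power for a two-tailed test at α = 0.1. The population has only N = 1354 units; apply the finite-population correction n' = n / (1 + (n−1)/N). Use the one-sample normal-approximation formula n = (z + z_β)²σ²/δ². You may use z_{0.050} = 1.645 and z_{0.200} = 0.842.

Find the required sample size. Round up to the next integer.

n = (z_{α/2} + z_β)² · σ² / δ²
  = (1.645 + 0.842)² · 271² / 68²
  = 6.1852 · 73441 / 4624
  = 98.24
Finite-population correction (N = 1354): 98.24 / (1 + (98.24 − 1)/1354) = 91.65.
Round up → n = 92.

n = 92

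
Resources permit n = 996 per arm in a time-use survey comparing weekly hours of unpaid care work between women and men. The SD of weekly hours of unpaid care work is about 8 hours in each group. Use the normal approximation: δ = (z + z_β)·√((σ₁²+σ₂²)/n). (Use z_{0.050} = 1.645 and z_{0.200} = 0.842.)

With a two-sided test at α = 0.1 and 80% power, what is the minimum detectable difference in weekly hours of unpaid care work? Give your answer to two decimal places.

Minimum detectable difference ≈ 0.89 hours

δ = (z_{α/2} + z_β) · √((σ₁²+σ₂²)/n)
  = (1.645 + 0.842) · √(128/996)
  = 2.487 · √0.12851
  = 2.487 · 0.3585
  = 0.8916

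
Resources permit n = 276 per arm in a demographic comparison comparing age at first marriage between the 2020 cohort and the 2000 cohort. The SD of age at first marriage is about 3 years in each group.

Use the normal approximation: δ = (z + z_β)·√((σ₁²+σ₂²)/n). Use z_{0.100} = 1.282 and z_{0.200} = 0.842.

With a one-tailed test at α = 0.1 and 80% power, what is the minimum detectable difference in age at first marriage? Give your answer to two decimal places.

Minimum detectable difference ≈ 0.54 years

δ = (z_α + z_β) · √((σ₁²+σ₂²)/n)
  = (1.282 + 0.842) · √(18/276)
  = 2.124 · √0.06522
  = 2.124 · 0.2554
  = 0.5424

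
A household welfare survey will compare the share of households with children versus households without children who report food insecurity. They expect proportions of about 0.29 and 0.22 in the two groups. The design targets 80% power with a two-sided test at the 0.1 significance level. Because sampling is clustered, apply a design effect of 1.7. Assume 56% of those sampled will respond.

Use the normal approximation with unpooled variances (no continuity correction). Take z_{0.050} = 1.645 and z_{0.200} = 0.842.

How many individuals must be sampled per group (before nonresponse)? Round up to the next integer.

n = 1447 per group

n = (z_{α/2} + z_β)² · [p₁(1−p₁) + p₂(1−p₂)] / (p₁ − p₂)²
  = (1.645 + 0.842)² · (0.29·0.71 + 0.22·0.78) / (0.07)²
  = (2.487)² · (0.2059 + 0.1716) / 0.0049
  = 6.1852 · 0.3775 / 0.0049
  = 476.51
Design effect: 1.7 × 476.51 = 810.07.
Adjust for 56% response: 810.07 / 0.56 = 1446.55.
Round up → n = 1447 per group.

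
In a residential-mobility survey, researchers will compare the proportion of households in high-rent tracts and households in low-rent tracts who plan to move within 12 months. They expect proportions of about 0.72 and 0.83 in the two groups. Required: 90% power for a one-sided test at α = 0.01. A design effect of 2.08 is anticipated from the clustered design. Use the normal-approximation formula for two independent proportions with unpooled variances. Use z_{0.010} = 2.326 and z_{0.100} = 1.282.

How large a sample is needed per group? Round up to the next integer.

n = (z_α + z_β)² · [p₁(1−p₁) + p₂(1−p₂)] / (p₁ − p₂)²
  = (2.326 + 1.282)² · (0.72·0.28 + 0.83·0.17) / (-0.11)²
  = (3.608)² · (0.2016 + 0.1411) / 0.0121
  = 13.0177 · 0.3427 / 0.0121
  = 368.69
Design effect: 2.08 × 368.69 = 766.88.
Round up → n = 767 per group.

n = 767 per group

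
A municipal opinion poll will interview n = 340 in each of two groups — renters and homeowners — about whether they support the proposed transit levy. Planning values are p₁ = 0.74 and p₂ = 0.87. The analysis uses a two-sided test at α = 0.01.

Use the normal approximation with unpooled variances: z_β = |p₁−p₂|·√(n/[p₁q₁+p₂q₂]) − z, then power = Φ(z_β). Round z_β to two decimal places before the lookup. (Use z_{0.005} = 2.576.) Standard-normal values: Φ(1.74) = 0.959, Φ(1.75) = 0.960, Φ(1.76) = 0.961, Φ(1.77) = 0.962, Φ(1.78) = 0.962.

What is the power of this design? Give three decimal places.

Power ≈ 0.961

z_β = |p₁−p₂|·√(n/[p₁q₁+p₂q₂]) − z_{α/2}
    = 0.13 · √(340/0.3055) − 2.576
    = 0.13 · 33.3606 − 2.576
    = 4.3369 − 2.576 = 1.7609 → 1.76
Power = Φ(1.76) = 0.961.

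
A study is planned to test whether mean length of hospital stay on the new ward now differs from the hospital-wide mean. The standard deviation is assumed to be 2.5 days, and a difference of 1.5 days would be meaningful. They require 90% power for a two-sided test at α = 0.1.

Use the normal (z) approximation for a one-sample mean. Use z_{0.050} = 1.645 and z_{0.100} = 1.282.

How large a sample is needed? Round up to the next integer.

n = (z_{α/2} + z_β)² · σ² / δ²
  = (1.645 + 1.282)² · 2.5² / 1.5²
  = 8.5673 · 6.25 / 2.25
  = 23.80
Round up → n = 24.

n = 24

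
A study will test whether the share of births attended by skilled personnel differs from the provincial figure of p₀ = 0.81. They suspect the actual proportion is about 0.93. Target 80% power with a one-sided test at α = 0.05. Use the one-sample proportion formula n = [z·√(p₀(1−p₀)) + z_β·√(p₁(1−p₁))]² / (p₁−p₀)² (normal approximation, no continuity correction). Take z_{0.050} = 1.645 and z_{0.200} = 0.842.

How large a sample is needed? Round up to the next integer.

n = 52

n = [z_α·√(p₀q₀) + z_β·√(p₁q₁)]² / (p₁ − p₀)²
  = [1.645·√(0.81·0.19) + 0.842·√(0.93·0.07)]² / (0.12)²
  = [1.645·0.3923 + 0.842·0.2551]² / 0.0144
  = [0.8602]² / 0.0144
  = 51.38
Round up → n = 52.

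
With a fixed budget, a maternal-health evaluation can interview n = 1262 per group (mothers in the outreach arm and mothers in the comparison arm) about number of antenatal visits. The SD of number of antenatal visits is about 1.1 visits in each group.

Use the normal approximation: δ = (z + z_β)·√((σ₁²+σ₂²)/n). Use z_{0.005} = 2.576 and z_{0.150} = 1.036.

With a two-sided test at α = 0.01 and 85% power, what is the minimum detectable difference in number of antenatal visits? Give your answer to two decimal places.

δ = (z_{α/2} + z_β) · √((σ₁²+σ₂²)/n)
  = (2.576 + 1.036) · √(2.42/1262)
  = 3.612 · √0.00192
  = 3.612 · 0.0438
  = 0.1582

Minimum detectable difference ≈ 0.16 visits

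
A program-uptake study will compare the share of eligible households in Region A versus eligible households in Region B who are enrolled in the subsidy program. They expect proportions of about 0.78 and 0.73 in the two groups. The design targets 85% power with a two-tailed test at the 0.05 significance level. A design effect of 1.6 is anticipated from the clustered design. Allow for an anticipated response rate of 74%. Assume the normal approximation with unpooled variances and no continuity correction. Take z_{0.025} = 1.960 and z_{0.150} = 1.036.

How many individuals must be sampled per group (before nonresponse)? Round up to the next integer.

n = (z_{α/2} + z_β)² · [p₁(1−p₁) + p₂(1−p₂)] / (p₁ − p₂)²
  = (1.960 + 1.036)² · (0.78·0.22 + 0.73·0.27) / (0.05)²
  = (2.996)² · (0.1716 + 0.1971) / 0.0025
  = 8.9760 · 0.3687 / 0.0025
  = 1323.78
Design effect: 1.6 × 1323.78 = 2118.05.
Adjust for 74% response: 2118.05 / 0.74 = 2862.23.
Round up → n = 2863 per group.

n = 2863 per group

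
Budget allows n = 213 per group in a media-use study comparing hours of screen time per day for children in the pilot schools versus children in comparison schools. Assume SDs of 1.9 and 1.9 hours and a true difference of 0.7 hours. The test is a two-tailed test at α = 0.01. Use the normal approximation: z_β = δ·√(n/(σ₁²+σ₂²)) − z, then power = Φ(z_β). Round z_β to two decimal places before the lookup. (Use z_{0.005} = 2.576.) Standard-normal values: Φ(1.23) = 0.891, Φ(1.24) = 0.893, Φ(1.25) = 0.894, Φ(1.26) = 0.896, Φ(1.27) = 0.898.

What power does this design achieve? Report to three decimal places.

z_β = δ·√(n/(σ₁²+σ₂²)) − z_{α/2}
    = 0.7 · √(213/7.22) − 2.576
    = 0.7 · 5.43152 − 2.576
    = 3.8021 − 2.576 = 1.2261 → 1.23
Power = Φ(1.23) = 0.891.

Power ≈ 0.891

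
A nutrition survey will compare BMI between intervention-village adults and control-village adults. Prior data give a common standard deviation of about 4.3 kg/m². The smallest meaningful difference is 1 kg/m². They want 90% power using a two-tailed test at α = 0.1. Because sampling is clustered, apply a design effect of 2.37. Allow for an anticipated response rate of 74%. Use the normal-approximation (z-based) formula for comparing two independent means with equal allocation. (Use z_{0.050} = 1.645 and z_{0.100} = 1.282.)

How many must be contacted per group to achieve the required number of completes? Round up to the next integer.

n = 1015 per group

n = (z_{α/2} + z_β)² · (σ₁² + σ₂²) / δ²
  = (1.645 + 1.282)² · (2·4.3² = 36.98) / 1²
  = 8.5673 · 36.98 / 1
  = 316.82
Design effect: 2.37 × 316.82 = 750.86.
Adjust for 74% response: 750.86 / 0.74 = 1014.68.
Round up → n = 1015 per group.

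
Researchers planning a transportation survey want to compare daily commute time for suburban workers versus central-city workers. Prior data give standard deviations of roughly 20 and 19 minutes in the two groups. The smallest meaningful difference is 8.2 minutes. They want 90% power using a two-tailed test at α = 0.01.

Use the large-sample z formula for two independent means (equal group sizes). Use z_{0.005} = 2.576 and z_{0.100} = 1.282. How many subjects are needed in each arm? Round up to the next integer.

n = (z_{α/2} + z_β)² · (σ₁² + σ₂²) / δ²
  = (2.576 + 1.282)² · (20² + 19² = 761) / 8.2²
  = 14.8842 · 761 / 67.24
  = 168.45
Round up → n = 169 per group.

n = 169 per group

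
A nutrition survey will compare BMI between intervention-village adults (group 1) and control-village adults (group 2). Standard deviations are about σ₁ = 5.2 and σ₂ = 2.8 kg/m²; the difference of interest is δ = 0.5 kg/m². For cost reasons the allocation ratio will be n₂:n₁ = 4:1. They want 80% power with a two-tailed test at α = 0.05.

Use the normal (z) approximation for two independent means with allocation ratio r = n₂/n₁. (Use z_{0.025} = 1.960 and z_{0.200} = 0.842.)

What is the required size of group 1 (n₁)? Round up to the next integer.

n₁ = 911

n₁ = (z_{α/2} + z_β)² · (σ₁² + σ₂²/r) / δ²
   = (1.960 + 0.842)² · (5.2² + 2.8²/4) / 0.5²
   = 7.8512 · (27.04 + 1.96) / 0.25
   = 7.8512 · 29 / 0.25
   = 910.74
Round up → n₁ = 911; n₂ = r·n₁ = 4 × 911 = 3644.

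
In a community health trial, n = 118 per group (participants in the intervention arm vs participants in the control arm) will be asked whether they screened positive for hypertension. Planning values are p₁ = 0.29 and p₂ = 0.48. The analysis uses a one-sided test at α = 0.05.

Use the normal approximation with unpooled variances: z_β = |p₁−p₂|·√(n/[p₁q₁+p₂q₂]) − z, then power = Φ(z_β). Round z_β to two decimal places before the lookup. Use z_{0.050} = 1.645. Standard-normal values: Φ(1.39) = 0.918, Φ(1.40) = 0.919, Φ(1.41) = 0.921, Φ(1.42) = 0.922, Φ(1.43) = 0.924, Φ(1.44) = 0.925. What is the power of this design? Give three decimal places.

z_β = |p₁−p₂|·√(n/[p₁q₁+p₂q₂]) − z_α
    = 0.19 · √(118/0.4555) − 1.645
    = 0.19 · 16.0952 − 1.645
    = 3.0581 − 1.645 = 1.4131 → 1.41
Power = Φ(1.41) = 0.921.

Power ≈ 0.921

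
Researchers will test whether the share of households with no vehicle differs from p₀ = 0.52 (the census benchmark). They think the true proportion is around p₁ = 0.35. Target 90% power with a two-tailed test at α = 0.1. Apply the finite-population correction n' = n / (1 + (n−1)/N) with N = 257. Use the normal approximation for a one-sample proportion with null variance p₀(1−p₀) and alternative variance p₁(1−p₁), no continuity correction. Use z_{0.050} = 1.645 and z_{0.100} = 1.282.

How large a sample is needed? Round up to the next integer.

n = [z_{α/2}·√(p₀q₀) + z_β·√(p₁q₁)]² / (p₁ − p₀)²
  = [1.645·√(0.52·0.48) + 1.282·√(0.35·0.65)]² / (-0.17)²
  = [1.645·0.4996 + 1.282·0.4770]² / 0.0289
  = [1.4333]² / 0.0289
  = 71.09
Finite-population correction (N = 257): 71.09 / (1 + (71.09 − 1)/257) = 55.85.
Round up → n = 56.

n = 56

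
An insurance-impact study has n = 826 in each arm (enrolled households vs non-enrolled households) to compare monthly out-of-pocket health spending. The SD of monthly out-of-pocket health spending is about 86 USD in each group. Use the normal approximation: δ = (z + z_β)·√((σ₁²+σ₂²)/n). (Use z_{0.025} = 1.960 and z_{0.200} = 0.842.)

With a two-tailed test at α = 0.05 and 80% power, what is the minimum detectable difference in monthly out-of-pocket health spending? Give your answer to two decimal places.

δ = (z_{α/2} + z_β) · √((σ₁²+σ₂²)/n)
  = (1.960 + 0.842) · √(14792/826)
  = 2.802 · √17.908
  = 2.802 · 4.2318
  = 11.8575

Minimum detectable difference ≈ 11.86 USD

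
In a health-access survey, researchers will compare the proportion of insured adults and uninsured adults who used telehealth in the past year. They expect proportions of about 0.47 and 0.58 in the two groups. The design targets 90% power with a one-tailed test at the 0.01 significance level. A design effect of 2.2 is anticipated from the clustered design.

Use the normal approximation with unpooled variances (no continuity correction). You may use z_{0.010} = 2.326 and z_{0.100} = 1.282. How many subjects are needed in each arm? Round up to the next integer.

n = (z_α + z_β)² · [p₁(1−p₁) + p₂(1−p₂)] / (p₁ − p₂)²
  = (2.326 + 1.282)² · (0.47·0.53 + 0.58·0.42) / (-0.11)²
  = (3.608)² · (0.2491 + 0.2436) / 0.0121
  = 13.0177 · 0.4927 / 0.0121
  = 530.07
Design effect: 2.2 × 530.07 = 1166.15.
Round up → n = 1167 per group.

n = 1167 per group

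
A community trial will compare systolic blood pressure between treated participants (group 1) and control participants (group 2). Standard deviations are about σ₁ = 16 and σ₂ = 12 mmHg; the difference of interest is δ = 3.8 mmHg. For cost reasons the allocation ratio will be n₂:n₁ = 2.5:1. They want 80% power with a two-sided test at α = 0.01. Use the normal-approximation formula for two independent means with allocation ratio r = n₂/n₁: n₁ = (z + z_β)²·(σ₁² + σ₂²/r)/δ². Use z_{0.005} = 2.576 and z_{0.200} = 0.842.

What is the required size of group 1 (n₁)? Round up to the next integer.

n₁ = (z_{α/2} + z_β)² · (σ₁² + σ₂²/r) / δ²
   = (2.576 + 0.842)² · (16² + 12²/2.5) / 3.8²
   = 11.6827 · (256 + 57.6) / 14.44
   = 11.6827 · 313.6 / 14.44
   = 253.72
Round up → n₁ = 254; n₂ = r·n₁ = 2.5 × 254 = 635.

n₁ = 254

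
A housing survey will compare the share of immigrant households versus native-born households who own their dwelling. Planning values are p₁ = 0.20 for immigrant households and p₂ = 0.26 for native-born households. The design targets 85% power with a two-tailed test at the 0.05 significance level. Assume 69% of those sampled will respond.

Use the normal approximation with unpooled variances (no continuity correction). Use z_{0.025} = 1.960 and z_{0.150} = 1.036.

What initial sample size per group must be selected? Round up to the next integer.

n = (z_{α/2} + z_β)² · [p₁(1−p₁) + p₂(1−p₂)] / (p₁ − p₂)²
  = (1.960 + 1.036)² · (0.20·0.80 + 0.26·0.74) / (-0.06)²
  = (2.996)² · (0.1600 + 0.1924) / 0.0036
  = 8.9760 · 0.3524 / 0.0036
  = 878.65
Adjust for 69% response: 878.65 / 0.69 = 1273.41.
Round up → n = 1274 per group.

n = 1274 per group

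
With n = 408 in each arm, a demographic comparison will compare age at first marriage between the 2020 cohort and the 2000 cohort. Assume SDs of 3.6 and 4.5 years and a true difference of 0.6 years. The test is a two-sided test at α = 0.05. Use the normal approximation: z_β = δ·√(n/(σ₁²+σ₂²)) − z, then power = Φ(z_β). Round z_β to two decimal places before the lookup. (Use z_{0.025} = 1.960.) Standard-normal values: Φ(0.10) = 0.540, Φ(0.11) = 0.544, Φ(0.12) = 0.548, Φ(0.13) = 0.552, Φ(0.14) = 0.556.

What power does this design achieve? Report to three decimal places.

z_β = δ·√(n/(σ₁²+σ₂²)) − z_{α/2}
    = 0.6 · √(408/33.21) − 1.960
    = 0.6 · 3.50506 − 1.960
    = 2.1030 − 1.960 = 0.1430 → 0.14
Power = Φ(0.14) = 0.556.

Power ≈ 0.556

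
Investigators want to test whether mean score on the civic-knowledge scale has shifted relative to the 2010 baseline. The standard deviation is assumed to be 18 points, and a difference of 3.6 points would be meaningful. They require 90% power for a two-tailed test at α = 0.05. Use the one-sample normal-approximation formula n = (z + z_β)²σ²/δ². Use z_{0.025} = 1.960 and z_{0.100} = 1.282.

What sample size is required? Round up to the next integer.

n = (z_{α/2} + z_β)² · σ² / δ²
  = (1.960 + 1.282)² · 18² / 3.6²
  = 10.5106 · 324 / 12.96
  = 262.76
Round up → n = 263.

n = 263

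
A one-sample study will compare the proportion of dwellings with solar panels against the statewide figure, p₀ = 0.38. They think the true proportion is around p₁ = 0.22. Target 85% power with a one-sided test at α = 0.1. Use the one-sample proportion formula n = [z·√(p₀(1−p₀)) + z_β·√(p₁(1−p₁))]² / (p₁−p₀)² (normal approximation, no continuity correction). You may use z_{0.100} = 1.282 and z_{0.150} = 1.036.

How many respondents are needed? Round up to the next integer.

n = [z_α·√(p₀q₀) + z_β·√(p₁q₁)]² / (p₁ − p₀)²
  = [1.282·√(0.38·0.62) + 1.036·√(0.22·0.78)]² / (-0.16)²
  = [1.282·0.4854 + 1.036·0.4142]² / 0.0256
  = [1.0514]² / 0.0256
  = 43.18
Round up → n = 44.

n = 44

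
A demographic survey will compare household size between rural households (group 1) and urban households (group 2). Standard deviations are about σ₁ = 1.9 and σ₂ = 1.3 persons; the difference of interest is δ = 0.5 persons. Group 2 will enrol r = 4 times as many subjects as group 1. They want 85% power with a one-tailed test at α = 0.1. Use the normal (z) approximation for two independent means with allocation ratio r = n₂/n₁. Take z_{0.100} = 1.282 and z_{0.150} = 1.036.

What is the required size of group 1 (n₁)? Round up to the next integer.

n₁ = (z_α + z_β)² · (σ₁² + σ₂²/r) / δ²
   = (1.282 + 1.036)² · (1.9² + 1.3²/4) / 0.5²
   = 5.3731 · (3.61 + 0.4225) / 0.25
   = 5.3731 · 4.0325 / 0.25
   = 86.67
Round up → n₁ = 87; n₂ = r·n₁ = 4 × 87 = 348.

n₁ = 87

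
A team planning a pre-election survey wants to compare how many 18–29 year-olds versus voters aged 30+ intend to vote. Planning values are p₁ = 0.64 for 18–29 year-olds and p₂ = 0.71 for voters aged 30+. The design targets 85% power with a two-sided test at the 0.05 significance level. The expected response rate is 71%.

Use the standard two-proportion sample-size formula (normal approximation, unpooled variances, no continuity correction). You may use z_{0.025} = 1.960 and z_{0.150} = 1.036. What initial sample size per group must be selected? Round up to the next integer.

n = (z_{α/2} + z_β)² · [p₁(1−p₁) + p₂(1−p₂)] / (p₁ − p₂)²
  = (1.960 + 1.036)² · (0.64·0.36 + 0.71·0.29) / (-0.07)²
  = (2.996)² · (0.2304 + 0.2059) / 0.0049
  = 8.9760 · 0.4363 / 0.0049
  = 799.23
Adjust for 71% response: 799.23 / 0.71 = 1125.68.
Round up → n = 1126 per group.

n = 1126 per group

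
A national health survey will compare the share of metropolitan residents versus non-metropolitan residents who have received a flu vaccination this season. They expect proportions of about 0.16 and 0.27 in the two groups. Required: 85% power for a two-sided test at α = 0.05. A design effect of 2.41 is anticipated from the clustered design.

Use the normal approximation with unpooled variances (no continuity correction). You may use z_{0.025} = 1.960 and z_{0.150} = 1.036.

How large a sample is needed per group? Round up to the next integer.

n = (z_{α/2} + z_β)² · [p₁(1−p₁) + p₂(1−p₂)] / (p₁ − p₂)²
  = (1.960 + 1.036)² · (0.16·0.84 + 0.27·0.73) / (-0.11)²
  = (2.996)² · (0.1344 + 0.1971) / 0.0121
  = 8.9760 · 0.3315 / 0.0121
  = 245.91
Design effect: 2.41 × 245.91 = 592.65.
Round up → n = 593 per group.

n = 593 per group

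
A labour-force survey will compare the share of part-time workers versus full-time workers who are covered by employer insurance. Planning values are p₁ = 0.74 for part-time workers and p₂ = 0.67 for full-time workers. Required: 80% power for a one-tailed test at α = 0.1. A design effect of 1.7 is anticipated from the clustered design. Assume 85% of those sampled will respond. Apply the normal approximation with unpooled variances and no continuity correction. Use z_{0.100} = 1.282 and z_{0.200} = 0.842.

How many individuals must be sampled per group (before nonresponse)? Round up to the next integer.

n = (z_α + z_β)² · [p₁(1−p₁) + p₂(1−p₂)] / (p₁ − p₂)²
  = (1.282 + 0.842)² · (0.74·0.26 + 0.67·0.33) / (0.07)²
  = (2.124)² · (0.1924 + 0.2211) / 0.0049
  = 4.5114 · 0.4135 / 0.0049
  = 380.70
Design effect: 1.7 × 380.70 = 647.20.
Adjust for 85% response: 647.20 / 0.85 = 761.41.
Round up → n = 762 per group.

n = 762 per group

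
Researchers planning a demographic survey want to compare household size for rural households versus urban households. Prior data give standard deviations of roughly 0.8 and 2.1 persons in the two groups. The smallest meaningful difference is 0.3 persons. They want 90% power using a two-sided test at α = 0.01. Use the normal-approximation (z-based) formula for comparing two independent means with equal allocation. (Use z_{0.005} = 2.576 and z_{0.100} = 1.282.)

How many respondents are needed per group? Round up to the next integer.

n = 836 per group

n = (z_{α/2} + z_β)² · (σ₁² + σ₂²) / δ²
  = (2.576 + 1.282)² · (0.8² + 2.1² = 5.05) / 0.3²
  = 14.8842 · 5.05 / 0.09
  = 835.17
Round up → n = 836 per group.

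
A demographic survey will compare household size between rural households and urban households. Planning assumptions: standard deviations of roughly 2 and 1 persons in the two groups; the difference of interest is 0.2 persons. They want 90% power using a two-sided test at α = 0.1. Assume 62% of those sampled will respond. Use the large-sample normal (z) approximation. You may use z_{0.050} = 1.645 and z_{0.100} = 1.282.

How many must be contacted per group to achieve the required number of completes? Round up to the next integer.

n = 1728 per group

n = (z_{α/2} + z_β)² · (σ₁² + σ₂²) / δ²
  = (1.645 + 1.282)² · (2² + 1² = 5) / 0.2²
  = 8.5673 · 5 / 0.04
  = 1070.92
Adjust for 62% response: 1070.92 / 0.62 = 1727.28.
Round up → n = 1728 per group.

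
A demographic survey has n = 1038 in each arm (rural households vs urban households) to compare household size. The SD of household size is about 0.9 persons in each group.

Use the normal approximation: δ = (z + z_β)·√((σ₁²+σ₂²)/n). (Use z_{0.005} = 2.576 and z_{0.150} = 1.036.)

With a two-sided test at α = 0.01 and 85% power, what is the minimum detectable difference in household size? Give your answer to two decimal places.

Minimum detectable difference ≈ 0.14 persons

δ = (z_{α/2} + z_β) · √((σ₁²+σ₂²)/n)
  = (2.576 + 1.036) · √(1.62/1038)
  = 3.612 · √0.00156
  = 3.612 · 0.0395
  = 0.1427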